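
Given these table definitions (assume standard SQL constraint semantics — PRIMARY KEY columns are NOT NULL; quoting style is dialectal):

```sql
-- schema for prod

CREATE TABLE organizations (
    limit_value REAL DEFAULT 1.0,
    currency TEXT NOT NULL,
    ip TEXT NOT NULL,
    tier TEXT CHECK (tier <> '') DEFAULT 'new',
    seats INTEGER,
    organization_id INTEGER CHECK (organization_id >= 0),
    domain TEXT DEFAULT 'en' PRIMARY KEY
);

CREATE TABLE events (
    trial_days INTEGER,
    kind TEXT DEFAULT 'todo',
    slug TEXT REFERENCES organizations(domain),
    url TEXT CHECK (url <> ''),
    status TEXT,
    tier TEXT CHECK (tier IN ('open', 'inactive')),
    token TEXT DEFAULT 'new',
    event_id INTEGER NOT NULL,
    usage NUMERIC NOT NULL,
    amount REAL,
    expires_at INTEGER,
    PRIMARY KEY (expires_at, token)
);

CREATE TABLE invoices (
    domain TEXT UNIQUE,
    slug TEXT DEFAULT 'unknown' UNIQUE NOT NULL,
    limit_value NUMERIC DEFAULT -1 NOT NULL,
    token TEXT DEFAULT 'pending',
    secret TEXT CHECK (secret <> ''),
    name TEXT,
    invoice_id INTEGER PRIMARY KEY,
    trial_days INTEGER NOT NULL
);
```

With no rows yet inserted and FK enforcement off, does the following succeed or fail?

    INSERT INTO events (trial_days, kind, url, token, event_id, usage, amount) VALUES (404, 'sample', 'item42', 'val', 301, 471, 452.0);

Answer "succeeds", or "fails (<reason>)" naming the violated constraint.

expires_at is omitted from the column list and has no DEFAULT, so it would receive NULL.
But expires_at is part of the PRIMARY KEY (implied NOT NULL).

fails (NOT NULL on expires_at)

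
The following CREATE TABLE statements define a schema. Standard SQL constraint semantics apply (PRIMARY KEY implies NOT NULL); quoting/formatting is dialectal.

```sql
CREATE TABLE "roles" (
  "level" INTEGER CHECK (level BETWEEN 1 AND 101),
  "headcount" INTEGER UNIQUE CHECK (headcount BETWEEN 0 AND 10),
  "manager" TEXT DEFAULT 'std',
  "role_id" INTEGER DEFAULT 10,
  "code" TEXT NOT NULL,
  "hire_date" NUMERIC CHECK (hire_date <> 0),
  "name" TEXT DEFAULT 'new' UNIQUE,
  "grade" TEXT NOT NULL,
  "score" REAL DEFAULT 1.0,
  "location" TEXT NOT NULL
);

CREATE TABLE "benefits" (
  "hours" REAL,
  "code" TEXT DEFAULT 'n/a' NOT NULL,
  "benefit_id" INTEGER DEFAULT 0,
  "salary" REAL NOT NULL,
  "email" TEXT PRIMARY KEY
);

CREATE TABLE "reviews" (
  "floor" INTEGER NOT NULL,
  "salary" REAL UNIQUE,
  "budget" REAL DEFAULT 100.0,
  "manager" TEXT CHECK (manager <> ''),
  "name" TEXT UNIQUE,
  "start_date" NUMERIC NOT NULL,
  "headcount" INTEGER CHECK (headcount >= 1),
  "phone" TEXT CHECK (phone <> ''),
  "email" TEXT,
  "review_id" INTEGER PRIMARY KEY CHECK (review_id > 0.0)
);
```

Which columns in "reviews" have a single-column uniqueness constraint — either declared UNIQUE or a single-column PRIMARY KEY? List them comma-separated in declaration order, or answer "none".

- floor: no UNIQUE or single-column PK constraint.
- salary: declared UNIQUE → unique.
- budget: no UNIQUE or single-column PK constraint.
- manager: no UNIQUE or single-column PK constraint.
- name: declared UNIQUE → unique.
- start_date: no UNIQUE or single-column PK constraint.
- headcount: no UNIQUE or single-column PK constraint.
- phone: no UNIQUE or single-column PK constraint.
- email: no UNIQUE or single-column PK constraint.
- review_id: single-column PRIMARY KEY → unique.

salary, name, review_id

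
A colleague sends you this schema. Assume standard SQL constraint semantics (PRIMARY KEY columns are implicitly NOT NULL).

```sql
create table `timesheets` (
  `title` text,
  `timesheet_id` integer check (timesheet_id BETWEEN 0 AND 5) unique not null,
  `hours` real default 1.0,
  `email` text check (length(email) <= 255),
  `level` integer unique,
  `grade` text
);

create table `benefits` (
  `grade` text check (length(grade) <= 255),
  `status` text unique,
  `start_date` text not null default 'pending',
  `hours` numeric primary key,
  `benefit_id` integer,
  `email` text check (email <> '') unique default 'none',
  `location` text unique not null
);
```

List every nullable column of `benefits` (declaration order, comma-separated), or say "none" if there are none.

grade, status, benefit_id, email

- grade: CHECK does not forbid NULL (a CHECK constraint passes when its expression is NULL) → nullable.
- status: UNIQUE does not imply NOT NULL → nullable.
- start_date: declared NOT NULL → not nullable.
- hours: part of the PRIMARY KEY, which implies NOT NULL → not nullable.
- benefit_id: no NOT NULL constraint applies → nullable.
- email: CHECK does not forbid NULL (a CHECK constraint passes when its expression is NULL) → nullable.
- location: declared NOT NULL → not nullable.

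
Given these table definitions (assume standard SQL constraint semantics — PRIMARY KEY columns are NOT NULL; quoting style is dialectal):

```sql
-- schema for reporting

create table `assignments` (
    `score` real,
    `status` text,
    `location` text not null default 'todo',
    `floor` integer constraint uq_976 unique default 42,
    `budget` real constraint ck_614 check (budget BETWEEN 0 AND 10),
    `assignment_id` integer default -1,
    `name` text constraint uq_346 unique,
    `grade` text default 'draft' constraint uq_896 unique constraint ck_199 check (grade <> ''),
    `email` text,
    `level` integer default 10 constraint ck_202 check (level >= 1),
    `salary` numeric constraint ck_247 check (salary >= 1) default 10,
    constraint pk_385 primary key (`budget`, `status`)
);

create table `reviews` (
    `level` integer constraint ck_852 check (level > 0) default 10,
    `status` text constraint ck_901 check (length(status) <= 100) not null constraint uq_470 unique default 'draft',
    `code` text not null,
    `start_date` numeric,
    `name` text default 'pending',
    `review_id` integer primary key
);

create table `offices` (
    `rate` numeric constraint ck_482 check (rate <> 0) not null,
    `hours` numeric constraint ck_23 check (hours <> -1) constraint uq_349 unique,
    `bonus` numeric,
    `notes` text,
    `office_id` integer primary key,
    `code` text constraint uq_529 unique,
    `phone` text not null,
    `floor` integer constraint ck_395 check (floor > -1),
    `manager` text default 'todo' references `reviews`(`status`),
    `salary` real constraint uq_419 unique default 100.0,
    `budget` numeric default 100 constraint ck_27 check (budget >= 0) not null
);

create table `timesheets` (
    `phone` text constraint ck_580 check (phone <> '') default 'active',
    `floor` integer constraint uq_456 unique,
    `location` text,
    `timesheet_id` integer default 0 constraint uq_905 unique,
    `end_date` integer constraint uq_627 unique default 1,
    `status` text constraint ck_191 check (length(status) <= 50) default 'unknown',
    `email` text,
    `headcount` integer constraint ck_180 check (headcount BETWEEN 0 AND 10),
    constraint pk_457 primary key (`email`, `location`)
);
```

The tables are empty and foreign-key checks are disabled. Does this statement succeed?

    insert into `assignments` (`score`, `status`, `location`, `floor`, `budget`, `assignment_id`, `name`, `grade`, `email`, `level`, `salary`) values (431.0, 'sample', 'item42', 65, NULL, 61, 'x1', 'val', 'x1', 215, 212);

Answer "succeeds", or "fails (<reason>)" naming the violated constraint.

budget is explicitly set to NULL, but budget is part of the PRIMARY KEY (implied NOT NULL).

fails (NOT NULL on budget)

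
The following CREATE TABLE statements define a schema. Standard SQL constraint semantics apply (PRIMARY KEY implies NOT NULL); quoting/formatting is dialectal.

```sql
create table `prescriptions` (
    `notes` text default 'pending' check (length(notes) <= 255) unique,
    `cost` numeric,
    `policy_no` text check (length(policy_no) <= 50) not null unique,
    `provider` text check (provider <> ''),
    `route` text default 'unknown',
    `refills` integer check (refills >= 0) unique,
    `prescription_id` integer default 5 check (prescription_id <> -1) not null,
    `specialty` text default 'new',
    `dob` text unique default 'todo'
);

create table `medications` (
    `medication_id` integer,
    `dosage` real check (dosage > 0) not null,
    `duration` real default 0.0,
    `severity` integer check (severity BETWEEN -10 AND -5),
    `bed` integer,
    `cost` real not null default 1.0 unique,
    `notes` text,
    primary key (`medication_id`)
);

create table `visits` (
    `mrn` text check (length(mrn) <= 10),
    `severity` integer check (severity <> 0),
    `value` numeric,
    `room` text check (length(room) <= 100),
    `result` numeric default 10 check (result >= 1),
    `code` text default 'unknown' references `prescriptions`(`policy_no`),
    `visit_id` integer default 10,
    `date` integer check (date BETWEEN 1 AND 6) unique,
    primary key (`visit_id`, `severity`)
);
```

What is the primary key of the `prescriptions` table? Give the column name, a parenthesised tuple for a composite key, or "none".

No column is declared PRIMARY KEY inline, and there is no table-level PRIMARY KEY clause in prescriptions.

none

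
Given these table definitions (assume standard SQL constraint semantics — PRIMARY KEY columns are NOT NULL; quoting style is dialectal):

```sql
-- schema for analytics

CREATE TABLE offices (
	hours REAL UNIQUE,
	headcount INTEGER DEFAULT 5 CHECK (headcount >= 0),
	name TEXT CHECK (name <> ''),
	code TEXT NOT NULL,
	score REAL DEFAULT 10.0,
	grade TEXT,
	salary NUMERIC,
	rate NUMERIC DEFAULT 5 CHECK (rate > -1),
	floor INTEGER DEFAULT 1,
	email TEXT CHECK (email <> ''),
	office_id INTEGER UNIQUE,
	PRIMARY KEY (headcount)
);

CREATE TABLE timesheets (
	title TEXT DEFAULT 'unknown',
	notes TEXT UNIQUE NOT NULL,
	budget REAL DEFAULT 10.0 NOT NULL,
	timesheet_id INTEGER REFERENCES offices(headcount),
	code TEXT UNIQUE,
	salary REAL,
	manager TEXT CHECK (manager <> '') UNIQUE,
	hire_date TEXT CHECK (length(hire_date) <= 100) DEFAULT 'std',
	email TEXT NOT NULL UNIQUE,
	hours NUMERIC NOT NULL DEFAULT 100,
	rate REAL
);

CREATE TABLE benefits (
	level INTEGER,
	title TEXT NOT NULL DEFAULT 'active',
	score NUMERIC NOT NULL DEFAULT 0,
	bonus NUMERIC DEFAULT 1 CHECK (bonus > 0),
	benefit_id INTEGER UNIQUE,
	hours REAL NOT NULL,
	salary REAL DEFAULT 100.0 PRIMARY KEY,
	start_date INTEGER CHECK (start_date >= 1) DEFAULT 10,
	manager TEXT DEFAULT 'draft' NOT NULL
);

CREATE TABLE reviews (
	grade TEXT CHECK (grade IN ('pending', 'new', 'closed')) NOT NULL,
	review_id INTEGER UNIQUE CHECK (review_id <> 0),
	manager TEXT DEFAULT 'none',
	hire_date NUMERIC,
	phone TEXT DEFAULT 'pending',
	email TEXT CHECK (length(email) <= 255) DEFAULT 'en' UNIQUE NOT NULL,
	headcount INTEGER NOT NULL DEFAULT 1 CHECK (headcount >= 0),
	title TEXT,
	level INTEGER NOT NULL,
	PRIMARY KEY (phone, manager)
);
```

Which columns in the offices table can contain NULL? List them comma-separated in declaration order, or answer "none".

- hours: UNIQUE does not imply NOT NULL → nullable.
- headcount: part of the PRIMARY KEY, which implies NOT NULL → not nullable.
- name: CHECK does not forbid NULL (a CHECK constraint passes when its expression is NULL) → nullable.
- code: declared NOT NULL → not nullable.
- score: DEFAULT only fills an omitted column; an explicit NULL is still allowed → nullable.
- grade: no NOT NULL constraint applies → nullable.
- salary: no NOT NULL constraint applies → nullable.
- rate: CHECK does not forbid NULL (a CHECK constraint passes when its expression is NULL) → nullable.
- floor: DEFAULT only fills an omitted column; an explicit NULL is still allowed → nullable.
- email: CHECK does not forbid NULL (a CHECK constraint passes when its expression is NULL) → nullable.
- office_id: UNIQUE does not imply NOT NULL → nullable.

hours, name, score, grade, salary, rate, floor, email, office_id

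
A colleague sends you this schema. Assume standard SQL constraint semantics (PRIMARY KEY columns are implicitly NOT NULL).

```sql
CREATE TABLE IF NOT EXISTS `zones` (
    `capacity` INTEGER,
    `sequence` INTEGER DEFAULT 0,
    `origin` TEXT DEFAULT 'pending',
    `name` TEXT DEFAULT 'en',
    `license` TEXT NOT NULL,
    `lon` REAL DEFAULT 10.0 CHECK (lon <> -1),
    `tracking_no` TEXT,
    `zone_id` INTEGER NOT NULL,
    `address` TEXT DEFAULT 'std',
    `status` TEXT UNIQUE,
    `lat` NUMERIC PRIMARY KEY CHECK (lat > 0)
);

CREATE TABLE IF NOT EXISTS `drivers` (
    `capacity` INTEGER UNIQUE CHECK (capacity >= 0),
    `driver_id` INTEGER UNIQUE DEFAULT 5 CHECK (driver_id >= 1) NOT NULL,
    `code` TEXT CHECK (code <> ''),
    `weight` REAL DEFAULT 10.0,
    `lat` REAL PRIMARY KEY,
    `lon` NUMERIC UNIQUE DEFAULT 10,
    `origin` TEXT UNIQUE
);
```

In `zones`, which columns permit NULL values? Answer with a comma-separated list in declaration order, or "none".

- capacity: no NOT NULL constraint applies → nullable.
- sequence: DEFAULT only fills an omitted column; an explicit NULL is still allowed → nullable.
- origin: DEFAULT only fills an omitted column; an explicit NULL is still allowed → nullable.
- name: DEFAULT only fills an omitted column; an explicit NULL is still allowed → nullable.
- license: declared NOT NULL → not nullable.
- lon: CHECK does not forbid NULL (a CHECK constraint passes when its expression is NULL) → nullable.
- tracking_no: no NOT NULL constraint applies → nullable.
- zone_id: declared NOT NULL → not nullable.
- address: DEFAULT only fills an omitted column; an explicit NULL is still allowed → nullable.
- status: UNIQUE does not imply NOT NULL → nullable.
- lat: part of the PRIMARY KEY, which implies NOT NULL → not nullable.

capacity, sequence, origin, name, lon, tracking_no, address, status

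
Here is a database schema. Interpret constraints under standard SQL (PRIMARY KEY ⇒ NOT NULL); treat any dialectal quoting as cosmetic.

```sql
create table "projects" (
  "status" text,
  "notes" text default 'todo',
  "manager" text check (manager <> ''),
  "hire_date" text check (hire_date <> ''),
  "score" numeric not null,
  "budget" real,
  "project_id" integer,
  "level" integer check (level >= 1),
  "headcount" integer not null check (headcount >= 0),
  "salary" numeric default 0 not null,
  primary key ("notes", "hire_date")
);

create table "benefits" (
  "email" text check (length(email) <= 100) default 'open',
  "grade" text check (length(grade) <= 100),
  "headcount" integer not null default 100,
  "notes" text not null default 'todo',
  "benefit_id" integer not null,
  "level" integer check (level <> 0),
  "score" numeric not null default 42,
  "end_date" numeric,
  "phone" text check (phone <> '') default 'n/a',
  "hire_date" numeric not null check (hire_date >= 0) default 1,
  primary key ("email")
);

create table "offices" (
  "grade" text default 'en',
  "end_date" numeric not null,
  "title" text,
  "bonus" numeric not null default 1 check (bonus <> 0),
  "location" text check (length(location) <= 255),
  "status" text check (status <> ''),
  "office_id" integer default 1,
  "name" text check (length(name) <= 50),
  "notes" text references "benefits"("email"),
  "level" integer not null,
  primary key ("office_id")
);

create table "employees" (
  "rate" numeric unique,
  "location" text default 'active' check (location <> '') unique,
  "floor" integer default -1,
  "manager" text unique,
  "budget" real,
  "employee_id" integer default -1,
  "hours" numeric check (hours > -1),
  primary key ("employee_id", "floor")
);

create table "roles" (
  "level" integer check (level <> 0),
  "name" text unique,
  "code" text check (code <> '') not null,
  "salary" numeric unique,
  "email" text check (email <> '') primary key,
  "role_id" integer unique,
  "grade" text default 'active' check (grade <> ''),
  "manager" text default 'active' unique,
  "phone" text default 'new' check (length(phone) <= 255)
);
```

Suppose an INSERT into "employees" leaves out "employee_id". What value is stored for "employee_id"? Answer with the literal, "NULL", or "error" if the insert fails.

employee_id has an explicit DEFAULT -1.
When the column is omitted from an INSERT, that default is used.

-1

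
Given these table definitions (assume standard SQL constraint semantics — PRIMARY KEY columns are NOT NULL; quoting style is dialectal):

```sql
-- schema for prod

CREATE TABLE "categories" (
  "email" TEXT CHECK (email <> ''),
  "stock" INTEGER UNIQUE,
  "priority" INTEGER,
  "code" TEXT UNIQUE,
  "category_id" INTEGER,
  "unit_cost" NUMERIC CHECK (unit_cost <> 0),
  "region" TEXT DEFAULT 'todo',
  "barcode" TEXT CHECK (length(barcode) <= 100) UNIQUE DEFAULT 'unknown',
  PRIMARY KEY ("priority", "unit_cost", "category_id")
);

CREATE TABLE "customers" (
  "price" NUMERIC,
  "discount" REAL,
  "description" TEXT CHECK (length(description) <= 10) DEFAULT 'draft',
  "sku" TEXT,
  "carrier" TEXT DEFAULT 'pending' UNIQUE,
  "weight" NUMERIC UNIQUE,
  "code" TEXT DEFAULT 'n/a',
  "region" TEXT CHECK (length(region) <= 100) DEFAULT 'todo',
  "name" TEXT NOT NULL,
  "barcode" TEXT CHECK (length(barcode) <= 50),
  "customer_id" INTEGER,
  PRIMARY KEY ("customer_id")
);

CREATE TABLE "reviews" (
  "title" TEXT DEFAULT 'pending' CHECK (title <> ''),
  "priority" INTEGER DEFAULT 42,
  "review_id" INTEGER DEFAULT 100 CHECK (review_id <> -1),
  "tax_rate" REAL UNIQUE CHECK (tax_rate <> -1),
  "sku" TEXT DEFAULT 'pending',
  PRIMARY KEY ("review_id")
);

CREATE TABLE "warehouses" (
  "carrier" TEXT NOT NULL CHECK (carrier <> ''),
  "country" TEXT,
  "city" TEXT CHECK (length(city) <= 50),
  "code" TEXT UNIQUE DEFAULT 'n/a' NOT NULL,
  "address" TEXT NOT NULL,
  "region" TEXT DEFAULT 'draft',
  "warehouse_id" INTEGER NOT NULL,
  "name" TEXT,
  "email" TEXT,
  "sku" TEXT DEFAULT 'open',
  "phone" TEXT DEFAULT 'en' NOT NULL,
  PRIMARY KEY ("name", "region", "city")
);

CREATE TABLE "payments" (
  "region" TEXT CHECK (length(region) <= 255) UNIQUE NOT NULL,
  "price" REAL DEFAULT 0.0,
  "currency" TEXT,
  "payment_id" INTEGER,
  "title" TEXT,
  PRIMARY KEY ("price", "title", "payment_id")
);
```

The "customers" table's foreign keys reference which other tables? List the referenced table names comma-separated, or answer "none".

No column in customers has a REFERENCES clause.

none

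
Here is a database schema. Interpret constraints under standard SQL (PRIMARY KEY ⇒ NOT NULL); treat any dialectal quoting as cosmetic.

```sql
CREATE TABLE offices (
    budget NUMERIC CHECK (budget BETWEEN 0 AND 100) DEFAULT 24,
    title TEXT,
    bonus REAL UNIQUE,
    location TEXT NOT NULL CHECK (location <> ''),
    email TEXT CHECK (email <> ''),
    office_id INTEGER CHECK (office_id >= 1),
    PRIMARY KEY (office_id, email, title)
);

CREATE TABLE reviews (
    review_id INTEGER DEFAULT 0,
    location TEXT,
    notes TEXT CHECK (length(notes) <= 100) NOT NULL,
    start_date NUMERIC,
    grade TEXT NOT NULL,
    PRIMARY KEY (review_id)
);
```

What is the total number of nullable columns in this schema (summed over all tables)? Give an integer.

4

offices: 2 nullable (budget, bonus — PK (office_id, email, title) and explicit NOT NULL columns excluded).
reviews: 2 nullable (location, start_date — PK (review_id) and explicit NOT NULL columns excluded).
Total: 2 + 2 = 4.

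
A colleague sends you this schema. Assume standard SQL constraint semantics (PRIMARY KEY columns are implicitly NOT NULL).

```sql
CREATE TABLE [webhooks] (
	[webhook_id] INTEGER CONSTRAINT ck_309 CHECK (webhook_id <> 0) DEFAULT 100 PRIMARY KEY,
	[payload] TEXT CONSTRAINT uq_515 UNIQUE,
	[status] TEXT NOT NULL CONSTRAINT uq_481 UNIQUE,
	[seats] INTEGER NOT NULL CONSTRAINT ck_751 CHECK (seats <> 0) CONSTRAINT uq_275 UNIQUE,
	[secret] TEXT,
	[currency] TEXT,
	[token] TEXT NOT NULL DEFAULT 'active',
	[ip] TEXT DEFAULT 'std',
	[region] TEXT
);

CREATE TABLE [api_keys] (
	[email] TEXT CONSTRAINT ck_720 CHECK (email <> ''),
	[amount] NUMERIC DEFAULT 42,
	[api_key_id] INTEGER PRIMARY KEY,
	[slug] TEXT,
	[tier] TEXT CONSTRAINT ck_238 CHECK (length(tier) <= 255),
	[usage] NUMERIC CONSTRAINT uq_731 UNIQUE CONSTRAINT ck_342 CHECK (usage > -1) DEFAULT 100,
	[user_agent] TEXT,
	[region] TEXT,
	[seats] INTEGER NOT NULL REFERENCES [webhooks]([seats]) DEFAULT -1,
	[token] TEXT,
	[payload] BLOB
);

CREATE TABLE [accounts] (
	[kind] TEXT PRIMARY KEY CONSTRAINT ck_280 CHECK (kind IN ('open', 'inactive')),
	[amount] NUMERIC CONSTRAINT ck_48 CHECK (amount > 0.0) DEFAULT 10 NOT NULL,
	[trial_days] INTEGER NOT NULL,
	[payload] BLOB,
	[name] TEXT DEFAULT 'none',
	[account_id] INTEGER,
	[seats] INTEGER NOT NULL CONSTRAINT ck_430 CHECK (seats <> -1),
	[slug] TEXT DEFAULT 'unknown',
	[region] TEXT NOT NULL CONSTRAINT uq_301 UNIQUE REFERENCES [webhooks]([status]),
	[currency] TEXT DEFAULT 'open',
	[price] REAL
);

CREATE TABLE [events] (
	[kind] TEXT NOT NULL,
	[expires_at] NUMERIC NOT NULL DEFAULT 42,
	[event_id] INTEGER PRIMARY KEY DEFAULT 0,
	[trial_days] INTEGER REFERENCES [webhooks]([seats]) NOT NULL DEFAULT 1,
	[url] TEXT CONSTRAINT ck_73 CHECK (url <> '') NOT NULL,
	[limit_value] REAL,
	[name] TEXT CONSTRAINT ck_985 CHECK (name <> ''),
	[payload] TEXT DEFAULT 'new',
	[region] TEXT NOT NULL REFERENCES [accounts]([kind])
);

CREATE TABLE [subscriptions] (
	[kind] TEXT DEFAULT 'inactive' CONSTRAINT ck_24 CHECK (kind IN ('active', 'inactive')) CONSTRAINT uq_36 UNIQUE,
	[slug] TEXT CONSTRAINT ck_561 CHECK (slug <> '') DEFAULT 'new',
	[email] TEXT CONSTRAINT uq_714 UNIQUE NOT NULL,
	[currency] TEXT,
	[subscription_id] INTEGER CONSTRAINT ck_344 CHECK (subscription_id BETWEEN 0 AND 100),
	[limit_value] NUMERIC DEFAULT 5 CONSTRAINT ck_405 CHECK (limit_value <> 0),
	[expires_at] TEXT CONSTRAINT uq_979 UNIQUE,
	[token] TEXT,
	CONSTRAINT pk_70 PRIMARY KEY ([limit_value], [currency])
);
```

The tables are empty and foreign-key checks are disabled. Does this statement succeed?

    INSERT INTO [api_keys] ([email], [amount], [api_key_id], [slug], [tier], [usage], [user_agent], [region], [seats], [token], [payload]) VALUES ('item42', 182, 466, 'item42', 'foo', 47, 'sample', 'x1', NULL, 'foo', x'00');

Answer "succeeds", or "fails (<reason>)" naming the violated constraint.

fails (NOT NULL on seats)

seats is explicitly set to NULL, but seats is declared NOT NULL.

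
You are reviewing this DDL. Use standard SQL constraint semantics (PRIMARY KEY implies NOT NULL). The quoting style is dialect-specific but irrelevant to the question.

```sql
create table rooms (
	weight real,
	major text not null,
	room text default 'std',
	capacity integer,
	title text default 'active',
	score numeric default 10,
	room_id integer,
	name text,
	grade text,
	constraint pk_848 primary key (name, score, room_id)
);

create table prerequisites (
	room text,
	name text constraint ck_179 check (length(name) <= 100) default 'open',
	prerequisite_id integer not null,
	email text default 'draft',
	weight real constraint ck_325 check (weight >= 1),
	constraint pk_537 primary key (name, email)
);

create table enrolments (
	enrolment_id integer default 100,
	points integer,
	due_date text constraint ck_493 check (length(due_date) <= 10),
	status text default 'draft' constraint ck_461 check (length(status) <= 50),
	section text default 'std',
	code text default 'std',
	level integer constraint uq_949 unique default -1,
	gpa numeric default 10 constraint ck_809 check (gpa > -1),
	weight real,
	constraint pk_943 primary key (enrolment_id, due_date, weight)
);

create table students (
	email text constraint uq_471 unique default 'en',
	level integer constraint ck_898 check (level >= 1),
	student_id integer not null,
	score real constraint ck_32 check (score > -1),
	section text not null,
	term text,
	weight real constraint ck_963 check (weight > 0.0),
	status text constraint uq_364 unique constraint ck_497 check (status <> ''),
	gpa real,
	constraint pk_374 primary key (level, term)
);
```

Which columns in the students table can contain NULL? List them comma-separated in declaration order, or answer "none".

email, score, weight, status, gpa

- email: UNIQUE does not imply NOT NULL → nullable.
- level: part of the PRIMARY KEY, which implies NOT NULL → not nullable.
- student_id: declared NOT NULL → not nullable.
- score: CHECK does not forbid NULL (a CHECK constraint passes when its expression is NULL) → nullable.
- section: declared NOT NULL → not nullable.
- term: part of the PRIMARY KEY, which implies NOT NULL → not nullable.
- weight: CHECK does not forbid NULL (a CHECK constraint passes when its expression is NULL) → nullable.
- status: CHECK does not forbid NULL (a CHECK constraint passes when its expression is NULL) → nullable.
- gpa: no NOT NULL constraint applies → nullable.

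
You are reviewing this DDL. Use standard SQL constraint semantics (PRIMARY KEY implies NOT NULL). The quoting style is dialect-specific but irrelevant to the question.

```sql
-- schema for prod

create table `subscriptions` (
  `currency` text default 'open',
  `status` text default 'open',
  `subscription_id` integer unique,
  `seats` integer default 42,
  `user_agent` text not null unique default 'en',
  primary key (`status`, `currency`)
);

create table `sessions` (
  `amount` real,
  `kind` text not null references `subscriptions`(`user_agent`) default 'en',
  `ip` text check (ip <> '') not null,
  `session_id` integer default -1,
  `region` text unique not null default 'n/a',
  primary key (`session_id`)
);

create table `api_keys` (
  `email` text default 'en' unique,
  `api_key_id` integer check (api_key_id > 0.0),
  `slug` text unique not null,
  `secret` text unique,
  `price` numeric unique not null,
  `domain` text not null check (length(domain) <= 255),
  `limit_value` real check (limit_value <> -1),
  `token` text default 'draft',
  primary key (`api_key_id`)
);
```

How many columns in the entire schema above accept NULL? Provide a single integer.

7

subscriptions: 2 nullable (subscription_id, seats — PK (status, currency) and explicit NOT NULL columns excluded).
sessions: 1 nullable (amount — PK (session_id) and explicit NOT NULL columns excluded).
api_keys: 4 nullable (email, secret, limit_value, token — PK (api_key_id) and explicit NOT NULL columns excluded).
Total: 2 + 1 + 4 = 7.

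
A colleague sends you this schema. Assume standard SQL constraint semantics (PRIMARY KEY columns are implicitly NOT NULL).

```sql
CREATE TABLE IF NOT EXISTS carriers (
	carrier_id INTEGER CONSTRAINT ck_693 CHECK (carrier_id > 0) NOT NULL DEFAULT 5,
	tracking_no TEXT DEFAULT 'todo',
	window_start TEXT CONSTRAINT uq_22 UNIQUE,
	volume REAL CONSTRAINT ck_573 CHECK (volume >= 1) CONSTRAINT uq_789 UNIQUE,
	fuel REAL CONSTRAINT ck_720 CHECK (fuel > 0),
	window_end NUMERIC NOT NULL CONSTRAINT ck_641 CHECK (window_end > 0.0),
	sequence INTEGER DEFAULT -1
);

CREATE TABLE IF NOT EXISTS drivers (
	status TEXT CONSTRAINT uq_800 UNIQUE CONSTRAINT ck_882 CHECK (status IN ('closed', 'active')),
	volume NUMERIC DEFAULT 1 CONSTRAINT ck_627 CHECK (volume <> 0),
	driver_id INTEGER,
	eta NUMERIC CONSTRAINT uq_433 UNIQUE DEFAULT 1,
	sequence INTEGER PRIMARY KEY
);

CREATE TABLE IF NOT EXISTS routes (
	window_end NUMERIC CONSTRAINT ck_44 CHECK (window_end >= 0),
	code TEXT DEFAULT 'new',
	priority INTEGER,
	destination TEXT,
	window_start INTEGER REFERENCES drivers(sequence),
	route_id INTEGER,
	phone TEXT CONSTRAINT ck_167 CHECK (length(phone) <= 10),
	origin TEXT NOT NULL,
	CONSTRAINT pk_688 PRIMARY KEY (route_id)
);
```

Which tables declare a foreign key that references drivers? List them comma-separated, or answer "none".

- routes.window_start references drivers(sequence).

routes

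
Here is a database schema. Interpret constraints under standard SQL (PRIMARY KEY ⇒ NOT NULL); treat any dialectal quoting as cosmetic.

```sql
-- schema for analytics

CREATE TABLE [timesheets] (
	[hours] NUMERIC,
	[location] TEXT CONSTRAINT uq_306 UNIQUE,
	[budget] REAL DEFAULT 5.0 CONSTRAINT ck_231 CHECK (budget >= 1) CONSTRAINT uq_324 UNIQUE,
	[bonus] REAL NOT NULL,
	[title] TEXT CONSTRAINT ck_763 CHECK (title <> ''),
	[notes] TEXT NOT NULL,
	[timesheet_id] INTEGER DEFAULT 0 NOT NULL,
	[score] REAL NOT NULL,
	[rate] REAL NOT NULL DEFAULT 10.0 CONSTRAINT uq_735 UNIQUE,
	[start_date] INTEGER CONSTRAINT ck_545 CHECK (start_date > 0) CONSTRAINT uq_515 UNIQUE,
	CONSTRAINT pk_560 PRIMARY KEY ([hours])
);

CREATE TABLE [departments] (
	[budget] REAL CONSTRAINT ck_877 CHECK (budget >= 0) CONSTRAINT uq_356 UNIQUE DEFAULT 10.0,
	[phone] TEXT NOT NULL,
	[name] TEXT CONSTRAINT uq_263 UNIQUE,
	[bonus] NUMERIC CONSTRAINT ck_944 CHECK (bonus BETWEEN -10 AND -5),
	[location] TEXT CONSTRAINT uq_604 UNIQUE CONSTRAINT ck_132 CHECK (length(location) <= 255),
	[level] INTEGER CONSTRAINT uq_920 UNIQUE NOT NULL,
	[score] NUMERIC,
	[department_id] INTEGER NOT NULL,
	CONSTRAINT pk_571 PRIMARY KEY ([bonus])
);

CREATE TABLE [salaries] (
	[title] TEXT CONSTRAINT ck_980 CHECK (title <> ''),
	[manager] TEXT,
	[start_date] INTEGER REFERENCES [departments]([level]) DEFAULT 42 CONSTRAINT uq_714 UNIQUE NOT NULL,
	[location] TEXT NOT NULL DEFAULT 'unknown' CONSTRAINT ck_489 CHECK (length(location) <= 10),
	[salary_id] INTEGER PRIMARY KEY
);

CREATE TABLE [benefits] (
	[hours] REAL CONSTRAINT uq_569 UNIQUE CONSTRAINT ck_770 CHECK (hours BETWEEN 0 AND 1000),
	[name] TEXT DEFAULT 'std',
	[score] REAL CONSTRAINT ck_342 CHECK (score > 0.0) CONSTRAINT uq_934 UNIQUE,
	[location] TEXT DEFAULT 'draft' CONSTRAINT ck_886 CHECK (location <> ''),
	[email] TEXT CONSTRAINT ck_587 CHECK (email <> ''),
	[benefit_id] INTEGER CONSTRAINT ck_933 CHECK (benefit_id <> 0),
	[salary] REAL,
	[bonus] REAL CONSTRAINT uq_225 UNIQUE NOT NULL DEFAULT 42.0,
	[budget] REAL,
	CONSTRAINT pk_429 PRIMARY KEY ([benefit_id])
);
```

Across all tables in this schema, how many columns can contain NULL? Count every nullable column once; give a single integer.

timesheets: 4 nullable (location, budget, title, start_date — PK (hours) and explicit NOT NULL columns excluded).
departments: 4 nullable (budget, name, location, score — PK (bonus) and explicit NOT NULL columns excluded).
salaries: 2 nullable (title, manager — PK (salary_id) and explicit NOT NULL columns excluded).
benefits: 7 nullable (hours, name, score, location, email, salary, budget — PK (benefit_id) and explicit NOT NULL columns excluded).
Total: 4 + 4 + 2 + 7 = 17.

17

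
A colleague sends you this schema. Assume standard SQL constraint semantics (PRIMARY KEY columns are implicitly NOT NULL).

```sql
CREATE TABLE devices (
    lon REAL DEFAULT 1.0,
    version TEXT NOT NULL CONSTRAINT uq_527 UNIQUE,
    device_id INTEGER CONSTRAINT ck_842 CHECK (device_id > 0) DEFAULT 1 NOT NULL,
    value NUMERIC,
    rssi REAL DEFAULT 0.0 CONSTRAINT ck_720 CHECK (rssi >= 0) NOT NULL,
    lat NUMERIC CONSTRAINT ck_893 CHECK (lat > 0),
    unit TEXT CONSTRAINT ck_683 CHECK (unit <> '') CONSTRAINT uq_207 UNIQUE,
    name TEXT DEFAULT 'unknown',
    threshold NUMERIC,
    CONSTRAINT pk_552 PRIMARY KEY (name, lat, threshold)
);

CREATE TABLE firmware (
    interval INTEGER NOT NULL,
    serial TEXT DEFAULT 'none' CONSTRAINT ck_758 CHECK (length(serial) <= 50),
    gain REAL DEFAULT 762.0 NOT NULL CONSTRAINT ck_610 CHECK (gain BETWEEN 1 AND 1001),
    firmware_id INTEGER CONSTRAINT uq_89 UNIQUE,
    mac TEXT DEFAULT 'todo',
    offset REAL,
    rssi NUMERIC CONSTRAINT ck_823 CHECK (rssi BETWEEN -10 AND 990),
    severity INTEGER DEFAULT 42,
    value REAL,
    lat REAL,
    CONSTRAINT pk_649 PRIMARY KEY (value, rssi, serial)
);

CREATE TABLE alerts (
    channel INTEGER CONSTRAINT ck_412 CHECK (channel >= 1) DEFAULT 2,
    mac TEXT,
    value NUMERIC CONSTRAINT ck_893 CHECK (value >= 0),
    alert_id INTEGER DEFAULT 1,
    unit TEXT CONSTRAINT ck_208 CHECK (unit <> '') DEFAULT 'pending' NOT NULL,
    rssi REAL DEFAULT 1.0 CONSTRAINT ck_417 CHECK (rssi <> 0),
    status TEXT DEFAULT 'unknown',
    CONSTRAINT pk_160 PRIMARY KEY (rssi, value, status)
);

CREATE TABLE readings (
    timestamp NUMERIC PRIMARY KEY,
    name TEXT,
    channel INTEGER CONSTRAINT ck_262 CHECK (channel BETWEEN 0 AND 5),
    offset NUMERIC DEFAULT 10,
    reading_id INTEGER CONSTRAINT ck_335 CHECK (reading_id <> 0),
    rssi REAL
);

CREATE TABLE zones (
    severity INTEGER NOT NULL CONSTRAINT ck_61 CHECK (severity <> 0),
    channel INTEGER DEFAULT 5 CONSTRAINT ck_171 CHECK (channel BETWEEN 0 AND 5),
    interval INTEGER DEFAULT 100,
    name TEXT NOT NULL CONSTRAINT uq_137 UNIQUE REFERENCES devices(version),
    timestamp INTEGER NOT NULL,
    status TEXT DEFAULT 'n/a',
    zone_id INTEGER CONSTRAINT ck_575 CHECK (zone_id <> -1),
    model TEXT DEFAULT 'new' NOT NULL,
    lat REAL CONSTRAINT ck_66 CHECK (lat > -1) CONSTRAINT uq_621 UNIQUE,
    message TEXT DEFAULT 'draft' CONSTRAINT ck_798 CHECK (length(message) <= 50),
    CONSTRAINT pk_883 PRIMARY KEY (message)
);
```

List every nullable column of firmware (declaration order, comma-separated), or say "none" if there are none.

- interval: declared NOT NULL → not nullable.
- serial: part of the PRIMARY KEY, which implies NOT NULL → not nullable.
- gain: declared NOT NULL → not nullable.
- firmware_id: UNIQUE does not imply NOT NULL → nullable.
- mac: DEFAULT only fills an omitted column; an explicit NULL is still allowed → nullable.
- offset: no NOT NULL constraint applies → nullable.
- rssi: part of the PRIMARY KEY, which implies NOT NULL → not nullable.
- severity: DEFAULT only fills an omitted column; an explicit NULL is still allowed → nullable.
- value: part of the PRIMARY KEY, which implies NOT NULL → not nullable.
- lat: no NOT NULL constraint applies → nullable.

firmware_id, mac, offset, severity, lat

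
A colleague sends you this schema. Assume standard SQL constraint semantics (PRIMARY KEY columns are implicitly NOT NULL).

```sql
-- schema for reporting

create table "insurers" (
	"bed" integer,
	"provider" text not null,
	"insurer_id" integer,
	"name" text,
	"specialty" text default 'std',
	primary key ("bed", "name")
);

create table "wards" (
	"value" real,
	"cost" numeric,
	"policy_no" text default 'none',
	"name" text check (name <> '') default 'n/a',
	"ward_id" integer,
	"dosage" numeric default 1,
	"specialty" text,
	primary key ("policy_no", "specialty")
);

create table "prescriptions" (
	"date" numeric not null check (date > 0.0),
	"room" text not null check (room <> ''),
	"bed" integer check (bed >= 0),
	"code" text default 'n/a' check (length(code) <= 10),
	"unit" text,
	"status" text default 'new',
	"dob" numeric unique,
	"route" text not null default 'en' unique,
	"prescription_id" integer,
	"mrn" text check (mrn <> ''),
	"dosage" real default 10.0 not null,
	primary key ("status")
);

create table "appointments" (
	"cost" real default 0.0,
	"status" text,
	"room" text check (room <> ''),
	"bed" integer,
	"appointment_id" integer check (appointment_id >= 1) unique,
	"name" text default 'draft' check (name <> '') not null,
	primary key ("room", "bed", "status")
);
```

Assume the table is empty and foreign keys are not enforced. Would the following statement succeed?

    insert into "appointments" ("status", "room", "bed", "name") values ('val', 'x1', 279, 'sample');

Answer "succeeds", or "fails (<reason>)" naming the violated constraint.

NOT NULL columns: bed is supplied; name is supplied; room is supplied; status is supplied.
CHECK constraints: 'x1' satisfies (room <> ''); 'sample' satisfies (name <> '').
No constraint is violated.

succeeds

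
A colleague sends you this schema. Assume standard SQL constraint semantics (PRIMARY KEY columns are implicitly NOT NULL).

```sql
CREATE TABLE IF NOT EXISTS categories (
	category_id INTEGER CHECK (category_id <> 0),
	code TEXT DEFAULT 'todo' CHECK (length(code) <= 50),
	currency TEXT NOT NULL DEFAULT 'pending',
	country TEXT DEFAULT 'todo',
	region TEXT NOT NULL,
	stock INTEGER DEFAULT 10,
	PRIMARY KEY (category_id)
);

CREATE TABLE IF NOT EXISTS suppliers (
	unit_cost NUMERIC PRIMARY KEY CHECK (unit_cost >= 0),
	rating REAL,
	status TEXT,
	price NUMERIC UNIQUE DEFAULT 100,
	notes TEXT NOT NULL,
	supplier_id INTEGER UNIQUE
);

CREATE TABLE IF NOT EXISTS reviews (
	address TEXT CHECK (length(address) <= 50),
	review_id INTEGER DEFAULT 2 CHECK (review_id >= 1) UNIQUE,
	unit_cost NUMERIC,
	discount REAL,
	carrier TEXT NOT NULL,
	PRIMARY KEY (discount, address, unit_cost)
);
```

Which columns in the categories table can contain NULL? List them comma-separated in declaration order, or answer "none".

- category_id: part of the PRIMARY KEY, which implies NOT NULL → not nullable.
- code: CHECK does not forbid NULL (a CHECK constraint passes when its expression is NULL) → nullable.
- currency: declared NOT NULL → not nullable.
- country: DEFAULT only fills an omitted column; an explicit NULL is still allowed → nullable.
- region: declared NOT NULL → not nullable.
- stock: DEFAULT only fills an omitted column; an explicit NULL is still allowed → nullable.

code, country, stock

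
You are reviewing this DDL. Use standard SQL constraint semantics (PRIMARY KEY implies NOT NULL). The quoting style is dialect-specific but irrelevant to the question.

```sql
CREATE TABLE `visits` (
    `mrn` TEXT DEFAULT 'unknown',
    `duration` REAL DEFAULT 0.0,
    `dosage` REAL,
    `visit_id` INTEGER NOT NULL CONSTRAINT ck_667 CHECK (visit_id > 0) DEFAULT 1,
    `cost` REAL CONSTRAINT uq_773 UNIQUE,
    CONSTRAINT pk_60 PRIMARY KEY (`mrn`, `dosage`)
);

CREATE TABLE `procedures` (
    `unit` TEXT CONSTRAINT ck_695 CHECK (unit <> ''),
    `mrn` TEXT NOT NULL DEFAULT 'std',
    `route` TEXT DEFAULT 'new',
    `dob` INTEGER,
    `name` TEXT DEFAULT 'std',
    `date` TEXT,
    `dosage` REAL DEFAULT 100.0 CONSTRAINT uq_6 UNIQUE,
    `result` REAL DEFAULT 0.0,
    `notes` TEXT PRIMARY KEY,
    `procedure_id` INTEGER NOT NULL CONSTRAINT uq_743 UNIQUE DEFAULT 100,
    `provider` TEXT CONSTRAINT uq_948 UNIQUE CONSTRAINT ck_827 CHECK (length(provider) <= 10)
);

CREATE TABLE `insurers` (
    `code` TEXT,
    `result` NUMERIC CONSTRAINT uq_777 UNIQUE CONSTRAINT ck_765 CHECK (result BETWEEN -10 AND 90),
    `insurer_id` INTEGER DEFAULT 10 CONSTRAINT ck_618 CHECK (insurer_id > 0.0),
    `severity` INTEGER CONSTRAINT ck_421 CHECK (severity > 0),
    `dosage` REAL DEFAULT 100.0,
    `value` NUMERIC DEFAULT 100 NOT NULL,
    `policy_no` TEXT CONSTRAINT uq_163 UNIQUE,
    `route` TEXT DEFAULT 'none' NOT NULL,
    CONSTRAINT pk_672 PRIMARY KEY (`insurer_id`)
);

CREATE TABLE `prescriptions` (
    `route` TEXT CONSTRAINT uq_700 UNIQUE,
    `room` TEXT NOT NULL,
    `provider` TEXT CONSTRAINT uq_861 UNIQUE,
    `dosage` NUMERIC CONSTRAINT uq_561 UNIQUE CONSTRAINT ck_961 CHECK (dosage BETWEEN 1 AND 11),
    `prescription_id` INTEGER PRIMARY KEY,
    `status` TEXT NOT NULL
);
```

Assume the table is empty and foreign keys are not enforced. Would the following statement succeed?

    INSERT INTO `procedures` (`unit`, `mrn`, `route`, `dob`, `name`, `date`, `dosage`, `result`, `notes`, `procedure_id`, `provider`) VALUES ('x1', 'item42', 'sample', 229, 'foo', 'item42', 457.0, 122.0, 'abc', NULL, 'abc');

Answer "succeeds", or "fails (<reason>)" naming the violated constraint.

procedure_id is explicitly set to NULL, but procedure_id is declared NOT NULL.

fails (NOT NULL on procedure_id)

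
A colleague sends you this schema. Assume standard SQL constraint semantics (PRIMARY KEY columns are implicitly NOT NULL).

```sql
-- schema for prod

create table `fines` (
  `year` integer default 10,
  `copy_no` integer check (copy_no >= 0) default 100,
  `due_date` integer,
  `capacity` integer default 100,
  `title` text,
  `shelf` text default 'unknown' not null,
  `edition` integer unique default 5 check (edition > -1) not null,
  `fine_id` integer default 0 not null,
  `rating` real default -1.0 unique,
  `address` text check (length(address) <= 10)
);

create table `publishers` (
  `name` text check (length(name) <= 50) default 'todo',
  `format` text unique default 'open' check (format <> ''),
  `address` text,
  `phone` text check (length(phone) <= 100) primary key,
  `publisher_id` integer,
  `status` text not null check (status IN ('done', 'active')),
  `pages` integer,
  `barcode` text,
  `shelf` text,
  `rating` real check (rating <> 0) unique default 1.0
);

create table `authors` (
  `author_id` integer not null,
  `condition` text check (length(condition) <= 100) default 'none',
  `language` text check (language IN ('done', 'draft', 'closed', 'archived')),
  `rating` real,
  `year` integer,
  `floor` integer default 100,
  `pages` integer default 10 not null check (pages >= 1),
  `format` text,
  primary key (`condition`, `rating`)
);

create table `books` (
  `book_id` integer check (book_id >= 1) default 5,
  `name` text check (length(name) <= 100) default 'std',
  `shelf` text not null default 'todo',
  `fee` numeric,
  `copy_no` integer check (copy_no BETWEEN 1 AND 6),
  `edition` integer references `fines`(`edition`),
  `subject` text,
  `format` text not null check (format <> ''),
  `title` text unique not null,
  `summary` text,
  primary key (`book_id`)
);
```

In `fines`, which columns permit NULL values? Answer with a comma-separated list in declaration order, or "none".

- year: DEFAULT only fills an omitted column; an explicit NULL is still allowed → nullable.
- copy_no: CHECK does not forbid NULL (a CHECK constraint passes when its expression is NULL) → nullable.
- due_date: no NOT NULL constraint applies → nullable.
- capacity: DEFAULT only fills an omitted column; an explicit NULL is still allowed → nullable.
- title: no NOT NULL constraint applies → nullable.
- shelf: declared NOT NULL → not nullable.
- edition: declared NOT NULL → not nullable.
- fine_id: declared NOT NULL → not nullable.
- rating: UNIQUE does not imply NOT NULL → nullable.
- address: CHECK does not forbid NULL (a CHECK constraint passes when its expression is NULL) → nullable.

year, copy_no, due_date, capacity, title, rating, address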